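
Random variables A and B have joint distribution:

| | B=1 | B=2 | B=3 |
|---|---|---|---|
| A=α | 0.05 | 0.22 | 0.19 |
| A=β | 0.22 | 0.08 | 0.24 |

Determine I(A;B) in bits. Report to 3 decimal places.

Marginals: p(A) = (0.4600, 0.5400), p(B) = (0.2700, 0.3000, 0.4300).
I(A;B) = H(A) + H(B) − H(A,B).
H(A) = 0.9954, H(B) = 1.5547, H(A,B) = 2.4181.
I(A;B) = 0.9954 + 1.5547 − 2.4181 = 0.132 bits.

0.132 bits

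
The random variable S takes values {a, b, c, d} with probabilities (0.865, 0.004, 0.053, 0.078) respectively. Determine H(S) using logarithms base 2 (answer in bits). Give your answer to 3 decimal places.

0.725 bits

H(S) = −Σ p·log₂ p.
  −(0.865)·log₂(0.865) = 0.1810
  −(0.004)·log₂(0.004) = 0.0319
  −(0.053)·log₂(0.053) = 0.2246
  −(0.078)·log₂(0.078) = 0.2871
Sum: 0.1810 + 0.0319 + 0.2246 + 0.2871 = 0.725 bits.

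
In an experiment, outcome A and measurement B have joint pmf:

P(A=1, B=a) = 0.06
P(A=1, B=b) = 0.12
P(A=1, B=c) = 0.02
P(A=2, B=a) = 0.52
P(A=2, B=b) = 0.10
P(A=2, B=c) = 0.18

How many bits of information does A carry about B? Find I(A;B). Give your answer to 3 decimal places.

0.131 bits

Marginals: p(A) = (0.2000, 0.8000), p(B) = (0.5800, 0.2200, 0.2000).
I(A;B) = H(A) + H(B) − H(A,B).
H(A) = 0.7219, H(B) = 1.4008, H(A,B) = 1.9916.
I(A;B) = 0.7219 + 1.4008 − 1.9916 = 0.131 bits.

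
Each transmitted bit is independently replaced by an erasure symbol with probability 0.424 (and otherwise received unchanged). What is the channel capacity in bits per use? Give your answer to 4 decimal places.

Binary erasure channel: capacity C = 1 − ε.
C = 1 − 0.424 = 0.5760 bits per channel use.

0.5760 bits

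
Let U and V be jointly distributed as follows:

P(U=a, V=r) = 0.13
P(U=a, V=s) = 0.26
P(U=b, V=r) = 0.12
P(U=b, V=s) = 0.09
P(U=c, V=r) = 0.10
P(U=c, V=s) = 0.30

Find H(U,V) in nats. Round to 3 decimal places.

H(U,V) = −Σ p(x,y)·ln p(x,y) over all 6 cells.
  cell (a,r): −0.13·ln0.13 = 0.2652
  cell (a,s): −0.26·ln0.26 = 0.3502
  cell (b,r): −0.12·ln0.12 = 0.2544
  cell (b,s): −0.09·ln0.09 = 0.2167
  cell (c,r): −0.10·ln0.10 = 0.2303
  cell (c,s): −0.30·ln0.30 = 0.3612
Sum = 1.678 nats.

1.678 nats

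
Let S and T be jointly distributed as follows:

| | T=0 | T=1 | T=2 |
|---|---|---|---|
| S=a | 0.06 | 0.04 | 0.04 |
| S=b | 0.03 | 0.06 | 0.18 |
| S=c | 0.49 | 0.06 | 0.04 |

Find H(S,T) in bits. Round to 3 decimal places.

2.389 bits

H(S,T) = −Σ p(x,y)·log₂ p(x,y) over all 9 cells.
  cell (a,0): −0.06·log₂0.06 = 0.2435
  cell (a,1): −0.04·log₂0.04 = 0.1858
  cell (a,2): −0.04·log₂0.04 = 0.1858
  cell (b,0): −0.03·log₂0.03 = 0.1518
  cell (b,1): −0.06·log₂0.06 = 0.2435
  cell (b,2): −0.18·log₂0.18 = 0.4453
  cell (c,0): −0.49·log₂0.49 = 0.5043
  cell (c,1): −0.06·log₂0.06 = 0.2435
  cell (c,2): −0.04·log₂0.04 = 0.1858
Sum = 2.389 bits.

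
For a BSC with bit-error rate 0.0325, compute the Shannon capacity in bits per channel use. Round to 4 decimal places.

0.7932 bits

Binary symmetric channel: C = 1 − h₂(ε) where h₂ is the binary entropy function.
h₂(0.0325) = −0.0325·log₂0.0325 − 0.9675·log₂0.9675 = 0.2068.
C = 1 − 0.2068 = 0.7932 bits per channel use.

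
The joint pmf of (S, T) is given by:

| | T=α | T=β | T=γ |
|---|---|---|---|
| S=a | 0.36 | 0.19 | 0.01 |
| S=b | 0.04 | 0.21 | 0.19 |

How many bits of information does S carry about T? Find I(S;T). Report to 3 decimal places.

Marginals: p(S) = (0.5600, 0.4400), p(T) = (0.4000, 0.4000, 0.2000).
I(S;T) = Σ p(x,y)·log₂[p(x,y)/(p(x)p(y))].
  (a,α): 0.36·log₂(1.6071) = 0.2464
  (a,β): 0.19·log₂(0.8482) = -0.0451
  (a,γ): 0.01·log₂(0.0893) = -0.0349
  (b,α): 0.04·log₂(0.2273) = -0.0855
  (b,β): 0.21·log₂(1.1932) = 0.0535
  (b,γ): 0.19·log₂(2.1591) = 0.2110
Sum = 0.345 bits.

0.345 bits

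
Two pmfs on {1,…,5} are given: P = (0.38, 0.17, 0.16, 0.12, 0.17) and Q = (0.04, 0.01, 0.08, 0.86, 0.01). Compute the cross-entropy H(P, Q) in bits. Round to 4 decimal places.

H(P,Q) = −Σ p·log₂ q.
  −0.38·log₂(0.04) = 1.76467
  −0.17·log₂(0.01) = 1.12946
  −0.16·log₂(0.08) = 0.58302
  −0.12·log₂(0.86) = 0.02611
  −0.17·log₂(0.01) = 1.12946
H(P,Q) = 4.6327 bits.

4.6327 bits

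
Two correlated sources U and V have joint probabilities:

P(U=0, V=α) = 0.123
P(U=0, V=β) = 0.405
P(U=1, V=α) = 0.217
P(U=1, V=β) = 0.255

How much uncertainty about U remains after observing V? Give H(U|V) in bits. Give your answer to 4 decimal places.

Chain rule: H(U|V) = H(U,V) − H(V).
Marginals: p(U) = (0.5280, 0.4720), p(V) = (0.3400, 0.6600).
H(U,V) = 1.8810 bits; H(V) = 0.9248 bits.
H(U|V) = 1.8810 − 0.9248 = 0.9562 bits.

0.9562 bits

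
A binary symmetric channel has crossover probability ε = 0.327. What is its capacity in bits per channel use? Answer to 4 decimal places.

Binary symmetric channel: C = 1 − h₂(ε) where h₂ is the binary entropy function.
h₂(0.327) = −0.327·log₂0.327 − 0.673·log₂0.673 = 0.9118.
C = 1 − 0.9118 = 0.0882 bits per channel use.

0.0882 bits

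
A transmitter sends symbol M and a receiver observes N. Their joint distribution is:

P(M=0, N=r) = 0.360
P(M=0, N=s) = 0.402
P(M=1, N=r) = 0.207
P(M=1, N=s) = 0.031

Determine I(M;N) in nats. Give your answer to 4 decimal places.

Marginals: p(M) = (0.7620, 0.2380), p(N) = (0.5670, 0.4330).
I(M;N) = H(M) + H(N) − H(M,N).
H(M) = 0.5488, H(N) = 0.6841, H(M,N) = 1.1679.
I(M;N) = 0.5488 + 0.6841 − 1.1679 = 0.0650 nats.

0.0650 nats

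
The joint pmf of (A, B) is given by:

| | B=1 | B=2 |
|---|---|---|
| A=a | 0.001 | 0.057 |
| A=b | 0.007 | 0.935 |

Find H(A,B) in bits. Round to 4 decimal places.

H(A,B) = −Σ p(x,y)·log₂ p(x,y) over all 4 cells.
  cell (a,1): −0.001·log₂0.001 = 0.00997
  cell (a,2): −0.057·log₂0.057 = 0.23557
  cell (b,1): −0.007·log₂0.007 = 0.05011
  cell (b,2): −0.935·log₂0.935 = 0.09066
Sum = 0.3863 bits.

0.3863 bits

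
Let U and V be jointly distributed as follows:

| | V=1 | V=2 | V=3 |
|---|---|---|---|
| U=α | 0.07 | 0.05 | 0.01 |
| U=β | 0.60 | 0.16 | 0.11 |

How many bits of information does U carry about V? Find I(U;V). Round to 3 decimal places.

0.018 bits

Marginals: p(U) = (0.1300, 0.8700), p(V) = (0.6700, 0.2100, 0.1200).
I(U;V) = H(U) + H(V) − H(U,V).
H(U) = 0.5574, H(V) = 1.2270, H(U,V) = 1.7666.
I(U;V) = 0.5574 + 1.2270 − 1.7666 = 0.018 bits.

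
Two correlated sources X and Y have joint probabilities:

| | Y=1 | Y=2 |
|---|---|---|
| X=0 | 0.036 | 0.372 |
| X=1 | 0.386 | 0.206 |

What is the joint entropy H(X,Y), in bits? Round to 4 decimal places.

H(X,Y) = −Σ p(x,y)·log₂ p(x,y) over all 4 cells.
  cell (0,1): −0.036·log₂0.036 = 0.17265
  cell (0,2): −0.372·log₂0.372 = 0.53070
  cell (1,1): −0.386·log₂0.386 = 0.53010
  cell (1,2): −0.206·log₂0.206 = 0.46953
Sum = 1.7030 bits.

1.7030 bits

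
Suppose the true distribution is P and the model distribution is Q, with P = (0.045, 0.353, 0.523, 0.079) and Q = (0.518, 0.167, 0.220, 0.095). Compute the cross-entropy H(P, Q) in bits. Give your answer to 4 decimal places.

2.3649 bits

H(P,Q) = −Σ p·log₂ q.
  −0.045·log₂(0.518) = 0.04270
  −0.353·log₂(0.167) = 0.91147
  −0.523·log₂(0.220) = 1.14245
  −0.079·log₂(0.095) = 0.26828
H(P,Q) = 2.3649 bits.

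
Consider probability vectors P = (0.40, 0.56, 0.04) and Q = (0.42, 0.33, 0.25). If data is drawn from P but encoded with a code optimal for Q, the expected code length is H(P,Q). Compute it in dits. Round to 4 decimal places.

H(P,Q) = −Σ p·log₁₀ q.
  −0.40·log₁₀(0.42) = 0.15070
  −0.56·log₁₀(0.33) = 0.26963
  −0.04·log₁₀(0.25) = 0.02408
H(P,Q) = 0.4444 dits.

0.4444 dits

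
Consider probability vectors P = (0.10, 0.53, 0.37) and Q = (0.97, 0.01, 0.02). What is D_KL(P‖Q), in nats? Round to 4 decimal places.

2.9566 nats

D(P‖Q) = Σ p·ln(p/q).
  0.10·ln(0.10/0.97) = -0.22721
  0.53·ln(0.53/0.01) = 2.10425
  0.37·ln(0.37/0.02) = 1.07958
D(P‖Q) = 2.9566 nats.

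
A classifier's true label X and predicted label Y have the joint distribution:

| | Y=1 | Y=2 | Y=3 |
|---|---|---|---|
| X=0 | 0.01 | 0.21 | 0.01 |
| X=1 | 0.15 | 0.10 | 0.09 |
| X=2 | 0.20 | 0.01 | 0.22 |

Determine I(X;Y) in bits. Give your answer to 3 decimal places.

Marginals: p(X) = (0.2300, 0.3400, 0.4300), p(Y) = (0.3600, 0.3200, 0.3200).
I(X;Y) = Σ p(x,y)·log₂[p(x,y)/(p(x)p(y))].
  (0,1): 0.01·log₂(0.1208) = -0.0305
  (0,2): 0.21·log₂(2.8533) = 0.3176
  (0,3): 0.01·log₂(0.1359) = -0.0288
  (1,1): 0.15·log₂(1.2255) = 0.0440
  (1,2): 0.10·log₂(0.9191) = -0.0122
  (1,3): 0.09·log₂(0.8272) = -0.0246
  (2,1): 0.20·log₂(1.2920) = 0.0739
  (2,2): 0.01·log₂(0.0727) = -0.0378
  (2,3): 0.22·log₂(1.5988) = 0.1489
Sum = 0.451 bits.

0.451 bits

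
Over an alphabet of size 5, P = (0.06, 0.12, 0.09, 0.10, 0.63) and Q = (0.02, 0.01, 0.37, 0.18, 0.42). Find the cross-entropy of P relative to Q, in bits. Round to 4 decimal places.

H(P,Q) = −Σ p·log₂ q.
  −0.06·log₂(0.02) = 0.33863
  −0.12·log₂(0.01) = 0.79726
  −0.09·log₂(0.37) = 0.12910
  −0.10·log₂(0.18) = 0.24739
  −0.63·log₂(0.42) = 0.78847
H(P,Q) = 2.3009 bits.

2.3009 bits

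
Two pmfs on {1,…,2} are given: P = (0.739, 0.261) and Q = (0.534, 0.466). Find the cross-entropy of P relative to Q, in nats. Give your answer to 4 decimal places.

0.6629 nats

H(P,Q) = −Σ p·ln q.
  −0.739·ln(0.534) = 0.46362
  −0.261·ln(0.466) = 0.19929
H(P,Q) = 0.6629 nats.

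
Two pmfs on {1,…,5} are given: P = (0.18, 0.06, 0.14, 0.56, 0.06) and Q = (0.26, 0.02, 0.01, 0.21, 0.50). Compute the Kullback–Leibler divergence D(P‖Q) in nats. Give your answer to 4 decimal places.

0.7912 nats

D(P‖Q) = Σ p·ln(p/q).
  0.18·ln(0.18/0.26) = -0.06619
  0.06·ln(0.06/0.02) = 0.06592
  0.14·ln(0.14/0.01) = 0.36947
  0.56·ln(0.56/0.21) = 0.54926
  0.06·ln(0.06/0.50) = -0.12722
D(P‖Q) = 0.7912 nats.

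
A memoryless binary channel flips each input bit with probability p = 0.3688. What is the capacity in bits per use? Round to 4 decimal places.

0.0503 bits

Binary symmetric channel: C = 1 − h₂(ε) where h₂ is the binary entropy function.
h₂(0.3688) = −0.3688·log₂0.3688 − 0.6312·log₂0.6312 = 0.9497.
C = 1 − 0.9497 = 0.0503 bits per channel use.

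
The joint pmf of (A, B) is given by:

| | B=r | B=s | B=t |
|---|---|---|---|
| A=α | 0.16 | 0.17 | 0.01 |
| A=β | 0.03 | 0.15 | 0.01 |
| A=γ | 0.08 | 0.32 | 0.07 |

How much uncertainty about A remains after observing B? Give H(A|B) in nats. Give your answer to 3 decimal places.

0.973 nats

Chain rule: H(A|B) = H(A,B) − H(B).
Marginals: p(A) = (0.3400, 0.1900, 0.4700), p(B) = (0.2700, 0.6400, 0.0900).
H(A,B) = 1.8291 nats; H(B) = 0.8559 nats.
H(A|B) = 1.8291 − 0.8559 = 0.973 nats.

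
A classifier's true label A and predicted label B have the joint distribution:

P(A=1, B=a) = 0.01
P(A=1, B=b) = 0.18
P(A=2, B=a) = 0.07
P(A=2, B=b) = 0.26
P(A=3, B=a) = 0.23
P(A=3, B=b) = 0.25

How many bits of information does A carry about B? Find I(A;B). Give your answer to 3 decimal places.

0.111 bits

Marginals: p(A) = (0.1900, 0.3300, 0.4800), p(B) = (0.3100, 0.6900).
I(A;B) = H(A) + H(B) − H(A,B).
H(A) = 1.4913, H(B) = 0.8932, H(A,B) = 2.2733.
I(A;B) = 1.4913 + 0.8932 − 2.2733 = 0.111 bits.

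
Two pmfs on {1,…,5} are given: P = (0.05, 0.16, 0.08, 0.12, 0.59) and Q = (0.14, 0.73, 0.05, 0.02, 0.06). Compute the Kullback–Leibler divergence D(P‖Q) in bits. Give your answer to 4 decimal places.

1.8854 bits

D(P‖Q) = Σ p·log₂(p/q).
  0.05·log₂(0.05/0.14) = -0.07427
  0.16·log₂(0.16/0.73) = -0.35037
  0.08·log₂(0.08/0.05) = 0.05425
  0.12·log₂(0.12/0.02) = 0.31020
  0.59·log₂(0.59/0.06) = 1.94563
D(P‖Q) = 1.8854 bits.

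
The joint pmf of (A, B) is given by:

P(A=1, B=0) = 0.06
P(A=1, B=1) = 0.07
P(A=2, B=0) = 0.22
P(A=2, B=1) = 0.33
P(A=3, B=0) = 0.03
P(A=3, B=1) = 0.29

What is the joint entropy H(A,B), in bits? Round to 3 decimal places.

H(A,B) = −Σ p(x,y)·log₂ p(x,y) over all 6 cells.
  cell (1,0): −0.06·log₂0.06 = 0.2435
  cell (1,1): −0.07·log₂0.07 = 0.2686
  cell (2,0): −0.22·log₂0.22 = 0.4806
  cell (2,1): −0.33·log₂0.33 = 0.5278
  cell (3,0): −0.03·log₂0.03 = 0.1518
  cell (3,1): −0.29·log₂0.29 = 0.5179
Sum = 2.190 bits.

2.190 bits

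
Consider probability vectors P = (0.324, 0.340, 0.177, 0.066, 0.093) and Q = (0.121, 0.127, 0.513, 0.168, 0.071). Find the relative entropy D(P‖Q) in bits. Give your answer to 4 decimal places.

D(P‖Q) = Σ p·log₂(p/q).
  0.324·log₂(0.324/0.121) = 0.46040
  0.340·log₂(0.340/0.127) = 0.48304
  0.177·log₂(0.177/0.513) = -0.27173
  0.066·log₂(0.066/0.168) = -0.08896
  0.093·log₂(0.093/0.071) = 0.03622
D(P‖Q) = 0.6190 bits.

0.6190 bits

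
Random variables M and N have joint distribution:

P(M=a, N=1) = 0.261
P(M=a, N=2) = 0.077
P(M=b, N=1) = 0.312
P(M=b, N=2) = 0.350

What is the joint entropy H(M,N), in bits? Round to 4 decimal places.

H(M,N) = −Σ p(x,y)·log₂ p(x,y) over all 4 cells.
  cell (a,1): −0.261·log₂0.261 = 0.50579
  cell (a,2): −0.077·log₂0.077 = 0.28482
  cell (b,1): −0.312·log₂0.312 = 0.52428
  cell (b,2): −0.350·log₂0.350 = 0.53010
Sum = 1.8450 bits.

1.8450 bits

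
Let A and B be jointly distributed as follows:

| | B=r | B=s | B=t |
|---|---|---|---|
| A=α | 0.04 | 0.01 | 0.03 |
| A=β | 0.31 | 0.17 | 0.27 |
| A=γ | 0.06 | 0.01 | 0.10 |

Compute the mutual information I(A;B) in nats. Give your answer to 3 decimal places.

0.024 nats

Marginals: p(A) = (0.0800, 0.7500, 0.1700), p(B) = (0.4100, 0.1900, 0.4000).
I(A;B) = Σ p(x,y)·ln[p(x,y)/(p(x)p(y))].
  (α,r): 0.04·ln(1.2195) = 0.0079
  (α,s): 0.01·ln(0.6579) = -0.0042
  (α,t): 0.03·ln(0.9375) = -0.0019
  (β,r): 0.31·ln(1.0081) = 0.0025
  (β,s): 0.17·ln(1.1930) = 0.0300
  (β,t): 0.27·ln(0.9000) = -0.0284
  (γ,r): 0.06·ln(0.8608) = -0.0090
  (γ,s): 0.01·ln(0.3096) = -0.0117
  (γ,t): 0.10·ln(1.4706) = 0.0386
Sum = 0.024 nats.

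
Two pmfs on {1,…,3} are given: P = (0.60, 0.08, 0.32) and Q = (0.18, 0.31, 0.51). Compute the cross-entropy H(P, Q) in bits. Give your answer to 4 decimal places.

1.9304 bits

H(P,Q) = −Σ p·log₂ q.
  −0.60·log₂(0.18) = 1.48436
  −0.08·log₂(0.31) = 0.13517
  −0.32·log₂(0.51) = 0.31086
H(P,Q) = 1.9304 bits.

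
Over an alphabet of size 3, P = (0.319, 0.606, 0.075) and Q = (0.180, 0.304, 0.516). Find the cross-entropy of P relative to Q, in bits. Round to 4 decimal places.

H(P,Q) = −Σ p·log₂ q.
  −0.319·log₂(0.180) = 0.78918
  −0.606·log₂(0.304) = 1.04102
  −0.075·log₂(0.516) = 0.07159
H(P,Q) = 1.9018 bits.

1.9018 bits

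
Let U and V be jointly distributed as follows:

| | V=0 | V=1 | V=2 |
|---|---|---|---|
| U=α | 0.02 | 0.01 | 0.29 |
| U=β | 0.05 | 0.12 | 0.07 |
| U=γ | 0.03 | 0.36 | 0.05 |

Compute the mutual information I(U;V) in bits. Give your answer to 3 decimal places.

Marginals: p(U) = (0.3200, 0.2400, 0.4400), p(V) = (0.1000, 0.4900, 0.4100).
I(U;V) = Σ p(x,y)·log₂[p(x,y)/(p(x)p(y))].
  (α,0): 0.02·log₂(0.6250) = -0.0136
  (α,1): 0.01·log₂(0.0638) = -0.0397
  (α,2): 0.29·log₂(2.2104) = 0.3318
  (β,0): 0.05·log₂(2.0833) = 0.0529
  (β,1): 0.12·log₂(1.0204) = 0.0035
  (β,2): 0.07·log₂(0.7114) = -0.0344
  (γ,0): 0.03·log₂(0.6818) = -0.0166
  (γ,1): 0.36·log₂(1.6698) = 0.2663
  (γ,2): 0.05·log₂(0.2772) = -0.0926
Sum = 0.458 bits.

0.458 bits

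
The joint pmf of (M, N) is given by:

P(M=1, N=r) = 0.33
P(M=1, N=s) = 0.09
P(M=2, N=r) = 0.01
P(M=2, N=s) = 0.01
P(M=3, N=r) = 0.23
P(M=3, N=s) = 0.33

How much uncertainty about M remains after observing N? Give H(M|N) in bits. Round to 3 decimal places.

1.003 bits

Marginals: p(M) = (0.4200, 0.0200, 0.5600), p(N) = (0.5700, 0.4300).
H(M|N) = Σ p(N) · H(M|N=·).
  N=r: p=0.5700, H(M|N=r) = 1.0872
  N=s: p=0.4300, H(M|N=s) = 0.8915
Weighted sum = 1.003 bits.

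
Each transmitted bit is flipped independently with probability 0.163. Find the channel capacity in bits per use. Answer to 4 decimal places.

Binary symmetric channel: C = 1 − h₂(ε) where h₂ is the binary entropy function.
h₂(0.163) = −0.163·log₂0.163 − 0.837·log₂0.837 = 0.6414.
C = 1 − 0.6414 = 0.3586 bits per channel use.

0.3586 bits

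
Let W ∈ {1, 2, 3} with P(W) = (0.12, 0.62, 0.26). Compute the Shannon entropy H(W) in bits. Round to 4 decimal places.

1.2999 bits

H(W) = −Σ p·log₂ p.
  −(0.12)·log₂(0.12) = 0.36707
  −(0.62)·log₂(0.62) = 0.42759
  −(0.26)·log₂(0.26) = 0.50529
Sum: 0.36707 + 0.42759 + 0.50529 = 1.2999 bits.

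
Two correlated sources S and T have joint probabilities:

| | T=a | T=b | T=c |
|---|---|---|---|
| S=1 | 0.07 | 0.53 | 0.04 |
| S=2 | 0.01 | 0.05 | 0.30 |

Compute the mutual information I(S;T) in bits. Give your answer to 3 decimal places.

0.476 bits

Marginals: p(S) = (0.6400, 0.3600), p(T) = (0.0800, 0.5800, 0.3400).
I(S;T) = H(S) + H(T) − H(S,T).
H(S) = 0.9427, H(T) = 1.2765, H(S,T) = 1.7434.
I(S;T) = 0.9427 + 1.2765 − 1.7434 = 0.476 bits.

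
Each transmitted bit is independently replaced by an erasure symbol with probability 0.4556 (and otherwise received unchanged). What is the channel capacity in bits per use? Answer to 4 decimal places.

0.5444 bits

Binary erasure channel: capacity C = 1 − ε.
C = 1 − 0.4556 = 0.5444 bits per channel use.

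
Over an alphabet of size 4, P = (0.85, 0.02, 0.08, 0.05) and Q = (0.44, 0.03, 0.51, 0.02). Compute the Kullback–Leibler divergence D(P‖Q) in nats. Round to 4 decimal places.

D(P‖Q) = Σ p·ln(p/q).
  0.85·ln(0.85/0.44) = 0.55969
  0.02·ln(0.02/0.03) = -0.00811
  0.08·ln(0.08/0.51) = -0.14819
  0.05·ln(0.05/0.02) = 0.04581
D(P‖Q) = 0.4492 nats.

0.4492 nats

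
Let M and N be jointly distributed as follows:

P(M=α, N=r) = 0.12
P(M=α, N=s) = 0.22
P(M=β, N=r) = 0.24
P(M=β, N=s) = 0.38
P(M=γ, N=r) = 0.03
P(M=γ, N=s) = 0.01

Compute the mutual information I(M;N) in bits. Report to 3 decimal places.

Marginals: p(M) = (0.3400, 0.6200, 0.0400), p(N) = (0.3900, 0.6100).
I(M;N) = H(M) + H(N) − H(M,N).
H(M) = 1.1425, H(N) = 0.9648, H(M,N) = 2.0904.
I(M;N) = 1.1425 + 0.9648 − 2.0904 = 0.017 bits.

0.017 bits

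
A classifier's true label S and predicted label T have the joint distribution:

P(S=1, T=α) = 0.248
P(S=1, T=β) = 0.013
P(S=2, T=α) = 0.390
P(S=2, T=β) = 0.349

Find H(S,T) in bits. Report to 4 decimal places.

H(S,T) = −Σ p(x,y)·log₂ p(x,y) over all 4 cells.
  cell (1,α): −0.248·log₂0.248 = 0.49887
  cell (1,β): −0.013·log₂0.013 = 0.08145
  cell (2,α): −0.390·log₂0.390 = 0.52980
  cell (2,β): −0.349·log₂0.349 = 0.53003
Sum = 1.6401 bits.

1.6401 bits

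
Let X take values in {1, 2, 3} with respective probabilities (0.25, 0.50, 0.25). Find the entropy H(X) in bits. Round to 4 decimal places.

H(X) = −Σ p·log₂ p.
  −(0.25)·log₂(0.25) = 0.50000
  −(0.50)·log₂(0.50) = 0.50000
  −(0.25)·log₂(0.25) = 0.50000
Sum: 0.50000 + 0.50000 + 0.50000 = 1.5000 bits.

1.5000 bits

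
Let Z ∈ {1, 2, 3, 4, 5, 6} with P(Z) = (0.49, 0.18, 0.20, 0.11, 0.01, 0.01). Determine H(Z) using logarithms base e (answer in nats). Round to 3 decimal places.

H(Z) = −Σ p·ln p.
  −(0.49)·ln(0.49) = 0.3495
  −(0.18)·ln(0.18) = 0.3087
  −(0.20)·ln(0.20) = 0.3219
  −(0.11)·ln(0.11) = 0.2428
  −(0.01)·ln(0.01) = 0.0461
  −(0.01)·ln(0.01) = 0.0461
Sum: 0.3495 + 0.3087 + 0.3219 + 0.2428 + 0.0461 + 0.0461 = 1.315 nats.

1.315 nats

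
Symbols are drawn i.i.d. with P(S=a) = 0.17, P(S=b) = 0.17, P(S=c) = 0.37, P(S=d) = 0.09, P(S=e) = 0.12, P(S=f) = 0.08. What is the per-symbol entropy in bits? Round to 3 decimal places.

H(S) = −Σ p·log₂ p.
  −(0.17)·log₂(0.17) = 0.4346
  −(0.17)·log₂(0.17) = 0.4346
  −(0.37)·log₂(0.37) = 0.5307
  −(0.09)·log₂(0.09) = 0.3127
  −(0.12)·log₂(0.12) = 0.3671
  −(0.08)·log₂(0.08) = 0.2915
Sum: 0.4346 + 0.4346 + 0.5307 + 0.3127 + 0.3671 + 0.2915 = 2.371 bits.

2.371 bits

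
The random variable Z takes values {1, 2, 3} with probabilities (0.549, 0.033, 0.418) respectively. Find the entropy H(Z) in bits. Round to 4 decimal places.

H(Z) = −Σ p·log₂ p.
  −(0.549)·log₂(0.549) = 0.47495
  −(0.033)·log₂(0.033) = 0.16241
  −(0.418)·log₂(0.418) = 0.52602
Sum: 0.47495 + 0.16241 + 0.52602 = 1.1634 bits.

1.1634 bits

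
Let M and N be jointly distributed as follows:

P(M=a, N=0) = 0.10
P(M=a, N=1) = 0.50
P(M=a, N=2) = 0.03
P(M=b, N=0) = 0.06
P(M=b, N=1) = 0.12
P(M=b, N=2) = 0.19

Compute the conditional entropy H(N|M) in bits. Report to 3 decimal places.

1.099 bits

Marginals: p(M) = (0.6300, 0.3700), p(N) = (0.1600, 0.6200, 0.2200).
H(N|M) = Σ p(M) · H(N|M=·).
  M=a: p=0.6300, H(N|M=a) = 0.8953
  M=b: p=0.3700, H(N|M=b) = 1.4462
Weighted sum = 1.099 bits.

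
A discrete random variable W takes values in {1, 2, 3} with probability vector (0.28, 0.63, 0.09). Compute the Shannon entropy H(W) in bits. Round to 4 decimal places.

H(W) = −Σ p·log₂ p.
  −(0.28)·log₂(0.28) = 0.51422
  −(0.63)·log₂(0.63) = 0.41994
  −(0.09)·log₂(0.09) = 0.31265
Sum: 0.51422 + 0.41994 + 0.31265 = 1.2468 bits.

1.2468 bits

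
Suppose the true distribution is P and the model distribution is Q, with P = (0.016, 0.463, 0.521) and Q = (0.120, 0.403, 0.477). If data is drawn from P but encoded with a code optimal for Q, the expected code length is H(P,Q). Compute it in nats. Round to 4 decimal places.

0.8404 nats

H(P,Q) = −Σ p·ln q.
  −0.016·ln(0.120) = 0.03392
  −0.463·ln(0.403) = 0.42078
  −0.521·ln(0.477) = 0.38566
H(P,Q) = 0.8404 nats.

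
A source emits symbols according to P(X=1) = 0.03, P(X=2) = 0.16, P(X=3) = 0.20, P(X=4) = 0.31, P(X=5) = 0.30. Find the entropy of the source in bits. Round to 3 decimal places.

2.084 bits

H(X) = −Σ p·log₂ p.
  −(0.03)·log₂(0.03) = 0.1518
  −(0.16)·log₂(0.16) = 0.4230
  −(0.20)·log₂(0.20) = 0.4644
  −(0.31)·log₂(0.31) = 0.5238
  −(0.30)·log₂(0.30) = 0.5211
Sum: 0.1518 + 0.4230 + 0.4644 + 0.5238 + 0.5211 = 2.084 bits.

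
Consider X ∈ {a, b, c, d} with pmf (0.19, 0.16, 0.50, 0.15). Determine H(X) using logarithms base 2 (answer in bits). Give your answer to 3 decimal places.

1.789 bits

H(X) = −Σ p·log₂ p.
  −(0.19)·log₂(0.19) = 0.4552
  −(0.16)·log₂(0.16) = 0.4230
  −(0.50)·log₂(0.50) = 0.5000
  −(0.15)·log₂(0.15) = 0.4105
Sum: 0.4552 + 0.4230 + 0.5000 + 0.4105 = 1.789 bits.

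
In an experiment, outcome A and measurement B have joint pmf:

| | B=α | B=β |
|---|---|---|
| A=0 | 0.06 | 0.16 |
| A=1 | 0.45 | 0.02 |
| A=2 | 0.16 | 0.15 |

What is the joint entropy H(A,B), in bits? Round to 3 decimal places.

H(A,B) = −Σ p(x,y)·log₂ p(x,y) over all 6 cells.
  cell (0,α): −0.06·log₂0.06 = 0.2435
  cell (0,β): −0.16·log₂0.16 = 0.4230
  cell (1,α): −0.45·log₂0.45 = 0.5184
  cell (1,β): −0.02·log₂0.02 = 0.1129
  cell (2,α): −0.16·log₂0.16 = 0.4230
  cell (2,β): −0.15·log₂0.15 = 0.4105
Sum = 2.131 bits.

2.131 bits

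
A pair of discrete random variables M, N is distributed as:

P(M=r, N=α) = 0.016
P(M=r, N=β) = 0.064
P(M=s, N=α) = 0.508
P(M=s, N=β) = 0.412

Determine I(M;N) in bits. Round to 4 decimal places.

0.0278 bits

Marginals: p(M) = (0.0800, 0.9200), p(N) = (0.5240, 0.4760).
I(M;N) = H(M) + H(N) − H(M,N).
H(M) = 0.4022, H(N) = 0.9983, H(M,N) = 1.3727.
I(M;N) = 0.4022 + 0.9983 − 1.3727 = 0.0278 bits.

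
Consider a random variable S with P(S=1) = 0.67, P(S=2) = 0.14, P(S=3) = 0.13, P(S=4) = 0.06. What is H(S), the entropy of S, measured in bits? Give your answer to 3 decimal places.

H(S) = −Σ p·log₂ p.
  −(0.67)·log₂(0.67) = 0.3871
  −(0.14)·log₂(0.14) = 0.3971
  −(0.13)·log₂(0.13) = 0.3826
  −(0.06)·log₂(0.06) = 0.2435
Sum: 0.3871 + 0.3971 + 0.3826 + 0.2435 = 1.410 bits.

1.410 bits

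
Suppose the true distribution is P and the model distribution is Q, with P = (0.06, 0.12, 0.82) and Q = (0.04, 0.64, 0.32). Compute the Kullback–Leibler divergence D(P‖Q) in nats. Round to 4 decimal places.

0.5951 nats

D(P‖Q) = Σ p·ln(p/q).
  0.06·ln(0.06/0.04) = 0.02433
  0.12·ln(0.12/0.64) = -0.20088
  0.82·ln(0.82/0.32) = 0.77161
D(P‖Q) = 0.5951 nats.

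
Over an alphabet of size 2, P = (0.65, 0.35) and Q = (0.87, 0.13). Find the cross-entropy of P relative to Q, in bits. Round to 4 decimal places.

H(P,Q) = −Σ p·log₂ q.
  −0.65·log₂(0.87) = 0.13059
  −0.35·log₂(0.13) = 1.03020
H(P,Q) = 1.1608 bits.

1.1608 bits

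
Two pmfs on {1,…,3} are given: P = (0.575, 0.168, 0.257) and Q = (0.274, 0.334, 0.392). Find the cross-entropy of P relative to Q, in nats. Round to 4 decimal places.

H(P,Q) = −Σ p·ln q.
  −0.575·ln(0.274) = 0.74441
  −0.168·ln(0.334) = 0.18423
  −0.257·ln(0.392) = 0.24068
H(P,Q) = 1.1693 nats.

1.1693 nats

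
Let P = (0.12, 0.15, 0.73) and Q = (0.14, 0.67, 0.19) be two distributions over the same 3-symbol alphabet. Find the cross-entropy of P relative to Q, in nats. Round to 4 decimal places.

H(P,Q) = −Σ p·ln q.
  −0.12·ln(0.14) = 0.23593
  −0.15·ln(0.67) = 0.06007
  −0.73·ln(0.19) = 1.21233
H(P,Q) = 1.5083 nats.

1.5083 nats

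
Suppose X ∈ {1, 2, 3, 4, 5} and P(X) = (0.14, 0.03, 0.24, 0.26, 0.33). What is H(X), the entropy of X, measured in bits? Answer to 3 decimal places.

H(X) = −Σ p·log₂ p.
  −(0.14)·log₂(0.14) = 0.3971
  −(0.03)·log₂(0.03) = 0.1518
  −(0.24)·log₂(0.24) = 0.4941
  −(0.26)·log₂(0.26) = 0.5053
  −(0.33)·log₂(0.33) = 0.5278
Sum: 0.3971 + 0.1518 + 0.4941 + 0.5053 + 0.5278 = 2.076 bits.

2.076 bits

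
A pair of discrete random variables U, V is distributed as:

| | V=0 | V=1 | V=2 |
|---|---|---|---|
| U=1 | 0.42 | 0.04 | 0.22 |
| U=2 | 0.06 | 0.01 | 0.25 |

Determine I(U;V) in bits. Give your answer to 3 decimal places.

Marginals: p(U) = (0.6800, 0.3200), p(V) = (0.4800, 0.0500, 0.4700).
I(U;V) = Σ p(x,y)·log₂[p(x,y)/(p(x)p(y))].
  (1,0): 0.42·log₂(1.2868) = 0.1528
  (1,1): 0.04·log₂(1.1765) = 0.0094
  (1,2): 0.22·log₂(0.6884) = -0.1185
  (2,0): 0.06·log₂(0.3906) = -0.0814
  (2,1): 0.01·log₂(0.6250) = -0.0068
  (2,2): 0.25·log₂(1.6622) = 0.1833
Sum = 0.139 bits.

0.139 bits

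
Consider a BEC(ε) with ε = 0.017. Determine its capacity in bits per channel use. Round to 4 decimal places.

0.9830 bits

Binary erasure channel: capacity C = 1 − ε.
C = 1 − 0.017 = 0.9830 bits per channel use.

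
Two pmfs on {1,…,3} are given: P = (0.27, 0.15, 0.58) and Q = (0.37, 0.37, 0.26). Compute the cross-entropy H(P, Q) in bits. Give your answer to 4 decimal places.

H(P,Q) = −Σ p·log₂ q.
  −0.27·log₂(0.37) = 0.38729
  −0.15·log₂(0.37) = 0.21516
  −0.58·log₂(0.26) = 1.12718
H(P,Q) = 1.7296 bits.

1.7296 bits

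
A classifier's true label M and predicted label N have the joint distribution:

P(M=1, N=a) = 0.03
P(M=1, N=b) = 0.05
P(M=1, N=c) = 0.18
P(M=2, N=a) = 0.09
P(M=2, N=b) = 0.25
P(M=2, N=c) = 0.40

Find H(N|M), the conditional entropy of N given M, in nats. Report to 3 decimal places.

0.920 nats

Chain rule: H(N|M) = H(M,N) − H(M).
Marginals: p(M) = (0.2600, 0.7400), p(N) = (0.1200, 0.3000, 0.5800).
H(M,N) = 1.4935 nats; H(M) = 0.5731 nats.
H(N|M) = 1.4935 − 0.5731 = 0.920 nats.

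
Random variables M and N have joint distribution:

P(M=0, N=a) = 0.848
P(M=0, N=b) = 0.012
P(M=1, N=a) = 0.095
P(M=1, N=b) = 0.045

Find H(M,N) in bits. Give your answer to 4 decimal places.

0.8022 bits

H(M,N) = −Σ p(x,y)·log₂ p(x,y) over all 4 cells.
  cell (0,a): −0.848·log₂0.848 = 0.20171
  cell (0,b): −0.012·log₂0.012 = 0.07657
  cell (1,a): −0.095·log₂0.095 = 0.32261
  cell (1,b): −0.045·log₂0.045 = 0.20133
Sum = 0.8022 bits.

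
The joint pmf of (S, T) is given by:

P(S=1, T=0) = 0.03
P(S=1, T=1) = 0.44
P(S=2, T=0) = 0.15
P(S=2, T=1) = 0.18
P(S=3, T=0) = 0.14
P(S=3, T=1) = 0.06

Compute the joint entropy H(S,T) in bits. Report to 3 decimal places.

H(S,T) = −Σ p(x,y)·log₂ p(x,y) over all 6 cells.
  cell (1,0): −0.03·log₂0.03 = 0.1518
  cell (1,1): −0.44·log₂0.44 = 0.5211
  cell (2,0): −0.15·log₂0.15 = 0.4105
  cell (2,1): −0.18·log₂0.18 = 0.4453
  cell (3,0): −0.14·log₂0.14 = 0.3971
  cell (3,1): −0.06·log₂0.06 = 0.2435
Sum = 2.169 bits.

2.169 bits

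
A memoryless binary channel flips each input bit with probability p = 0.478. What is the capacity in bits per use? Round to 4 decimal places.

Binary symmetric channel: C = 1 − h₂(ε) where h₂ is the binary entropy function.
h₂(0.478) = −0.478·log₂0.478 − 0.522·log₂0.522 = 0.9986.
C = 1 − 0.9986 = 0.0014 bits per channel use.

0.0014 bits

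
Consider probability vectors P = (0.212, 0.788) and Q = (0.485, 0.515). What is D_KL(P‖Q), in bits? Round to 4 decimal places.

D(P‖Q) = Σ p·log₂(p/q).
  0.212·log₂(0.212/0.485) = -0.25311
  0.788·log₂(0.788/0.515) = 0.48354
D(P‖Q) = 0.2304 bits.

0.2304 bits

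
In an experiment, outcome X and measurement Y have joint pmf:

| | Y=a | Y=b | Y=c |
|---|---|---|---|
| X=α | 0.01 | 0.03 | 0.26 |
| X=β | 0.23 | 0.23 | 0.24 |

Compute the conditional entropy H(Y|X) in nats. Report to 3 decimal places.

Chain rule: H(Y|X) = H(X,Y) − H(X).
Marginals: p(X) = (0.3000, 0.7000), p(Y) = (0.2400, 0.2600, 0.5000).
H(X,Y) = 1.5200 nats; H(X) = 0.6109 nats.
H(Y|X) = 1.5200 − 0.6109 = 0.909 nats.

0.909 nats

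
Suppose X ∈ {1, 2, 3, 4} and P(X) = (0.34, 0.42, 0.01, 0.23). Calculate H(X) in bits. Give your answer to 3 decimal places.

H(X) = −Σ p·log₂ p.
  −(0.34)·log₂(0.34) = 0.5292
  −(0.42)·log₂(0.42) = 0.5256
  −(0.01)·log₂(0.01) = 0.0664
  −(0.23)·log₂(0.23) = 0.4877
Sum: 0.5292 + 0.5256 + 0.0664 + 0.4877 = 1.609 bits.

1.609 bits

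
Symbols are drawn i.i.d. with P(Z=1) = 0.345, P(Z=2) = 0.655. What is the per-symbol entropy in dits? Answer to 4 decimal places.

0.2798 dits

H(Z) = −Σ p·log₁₀ p.
  −(0.345)·log₁₀(0.345) = 0.15945
  −(0.655)·log₁₀(0.655) = 0.12036
Sum: 0.15945 + 0.12036 = 0.2798 dits.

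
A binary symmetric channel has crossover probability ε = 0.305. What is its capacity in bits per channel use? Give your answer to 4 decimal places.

Binary symmetric channel: C = 1 − h₂(ε) where h₂ is the binary entropy function.
h₂(0.305) = −0.305·log₂0.305 − 0.695·log₂0.695 = 0.8873.
C = 1 − 0.8873 = 0.1127 bits per channel use.

0.1127 bits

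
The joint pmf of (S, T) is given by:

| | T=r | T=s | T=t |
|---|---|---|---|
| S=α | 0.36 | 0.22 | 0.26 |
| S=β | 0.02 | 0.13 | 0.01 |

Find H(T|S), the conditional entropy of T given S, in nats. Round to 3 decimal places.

Marginals: p(S) = (0.8400, 0.1600), p(T) = (0.3800, 0.3500, 0.2700).
H(T|S) = Σ p(S) · H(T|S=·).
  S=α: p=0.8400, H(T|S=α) = 1.0770
  S=β: p=0.1600, H(T|S=β) = 0.6019
Weighted sum = 1.001 nats.

1.001 nats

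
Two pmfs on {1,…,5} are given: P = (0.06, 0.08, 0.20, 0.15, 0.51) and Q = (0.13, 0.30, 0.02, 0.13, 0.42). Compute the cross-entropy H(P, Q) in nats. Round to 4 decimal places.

H(P,Q) = −Σ p·ln q.
  −0.06·ln(0.13) = 0.12241
  −0.08·ln(0.30) = 0.09632
  −0.20·ln(0.02) = 0.78240
  −0.15·ln(0.13) = 0.30603
  −0.51·ln(0.42) = 0.44243
H(P,Q) = 1.7496 nats.

1.7496 nats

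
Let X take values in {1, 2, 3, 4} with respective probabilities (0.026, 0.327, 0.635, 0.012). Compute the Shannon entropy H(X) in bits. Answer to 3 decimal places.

H(X) = −Σ p·log₂ p.
  −(0.026)·log₂(0.026) = 0.1369
  −(0.327)·log₂(0.327) = 0.5273
  −(0.635)·log₂(0.635) = 0.4160
  −(0.012)·log₂(0.012) = 0.0766
Sum: 0.1369 + 0.5273 + 0.4160 + 0.0766 = 1.157 bits.

1.157 bits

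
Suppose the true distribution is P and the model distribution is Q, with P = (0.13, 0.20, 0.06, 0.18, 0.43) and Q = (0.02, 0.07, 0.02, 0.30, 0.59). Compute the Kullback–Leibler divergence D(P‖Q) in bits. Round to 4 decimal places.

D(P‖Q) = Σ p·log₂(p/q).
  0.13·log₂(0.13/0.02) = 0.35106
  0.20·log₂(0.20/0.07) = 0.30291
  0.06·log₂(0.06/0.02) = 0.09510
  0.18·log₂(0.18/0.30) = -0.13265
  0.43·log₂(0.43/0.59) = -0.19624
D(P‖Q) = 0.4202 bits.

0.4202 bits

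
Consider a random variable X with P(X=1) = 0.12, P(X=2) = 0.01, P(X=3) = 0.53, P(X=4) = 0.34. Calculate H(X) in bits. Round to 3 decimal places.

1.448 bits

H(X) = −Σ p·log₂ p.
  −(0.12)·log₂(0.12) = 0.3671
  −(0.01)·log₂(0.01) = 0.0664
  −(0.53)·log₂(0.53) = 0.4854
  −(0.34)·log₂(0.34) = 0.5292
Sum: 0.3671 + 0.0664 + 0.4854 + 0.5292 = 1.448 bits.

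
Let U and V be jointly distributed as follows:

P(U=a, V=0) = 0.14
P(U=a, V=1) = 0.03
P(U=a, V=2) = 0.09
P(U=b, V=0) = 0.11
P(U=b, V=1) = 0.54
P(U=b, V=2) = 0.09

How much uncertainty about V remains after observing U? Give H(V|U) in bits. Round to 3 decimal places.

1.178 bits

Marginals: p(U) = (0.2600, 0.7400), p(V) = (0.2500, 0.5700, 0.1800).
H(V|U) = Σ p(U) · H(V|U=·).
  U=a: p=0.2600, H(V|U=a) = 1.3702
  U=b: p=0.7400, H(V|U=b) = 1.1102
Weighted sum = 1.178 bits.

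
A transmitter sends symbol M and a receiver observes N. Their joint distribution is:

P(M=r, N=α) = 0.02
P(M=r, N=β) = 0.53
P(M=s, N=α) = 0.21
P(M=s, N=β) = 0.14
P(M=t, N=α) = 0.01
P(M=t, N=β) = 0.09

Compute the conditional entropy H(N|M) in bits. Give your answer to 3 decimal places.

0.511 bits

Chain rule: H(N|M) = H(M,N) − H(M).
Marginals: p(M) = (0.5500, 0.3500, 0.1000), p(N) = (0.2400, 0.7600).
H(M,N) = 1.8473 bits; H(M) = 1.3367 bits.
H(N|M) = 1.8473 − 1.3367 = 0.511 bits.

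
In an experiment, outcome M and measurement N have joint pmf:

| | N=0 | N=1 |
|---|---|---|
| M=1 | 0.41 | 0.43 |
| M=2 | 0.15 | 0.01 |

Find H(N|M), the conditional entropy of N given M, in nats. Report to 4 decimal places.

Chain rule: H(N|M) = H(M,N) − H(M).
Marginals: p(M) = (0.8400, 0.1600), p(N) = (0.5600, 0.4400).
H(M,N) = 1.0591 nats; H(M) = 0.4397 nats.
H(N|M) = 1.0591 − 0.4397 = 0.6194 nats.

0.6194 nats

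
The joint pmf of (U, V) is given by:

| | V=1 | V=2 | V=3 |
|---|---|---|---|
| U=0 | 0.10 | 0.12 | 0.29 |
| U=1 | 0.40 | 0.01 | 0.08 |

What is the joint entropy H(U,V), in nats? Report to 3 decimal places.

H(U,V) = −Σ p(x,y)·ln p(x,y) over all 6 cells.
  cell (0,1): −0.10·ln0.10 = 0.2303
  cell (0,2): −0.12·ln0.12 = 0.2544
  cell (0,3): −0.29·ln0.29 = 0.3590
  cell (1,1): −0.40·ln0.40 = 0.3665
  cell (1,2): −0.01·ln0.01 = 0.0461
  cell (1,3): −0.08·ln0.08 = 0.2021
Sum = 1.458 nats.

1.458 nats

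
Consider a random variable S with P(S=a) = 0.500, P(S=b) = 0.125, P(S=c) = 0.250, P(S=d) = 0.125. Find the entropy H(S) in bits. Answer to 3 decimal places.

H(S) = −Σ p·log₂ p.
  −(0.500)·log₂(0.500) = 0.5000
  −(0.125)·log₂(0.125) = 0.3750
  −(0.250)·log₂(0.250) = 0.5000
  −(0.125)·log₂(0.125) = 0.3750
Sum: 0.5000 + 0.3750 + 0.5000 + 0.3750 = 1.750 bits.

1.750 bits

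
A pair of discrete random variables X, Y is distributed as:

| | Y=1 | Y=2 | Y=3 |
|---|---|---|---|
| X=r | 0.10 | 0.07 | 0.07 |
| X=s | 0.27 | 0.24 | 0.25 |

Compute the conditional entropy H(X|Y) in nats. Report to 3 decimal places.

0.550 nats

Chain rule: H(X|Y) = H(X,Y) − H(Y).
Marginals: p(X) = (0.2400, 0.7600), p(Y) = (0.3700, 0.3100, 0.3200).
H(X,Y) = 1.6452 nats; H(Y) = 1.0956 nats.
H(X|Y) = 1.6452 − 1.0956 = 0.550 nats.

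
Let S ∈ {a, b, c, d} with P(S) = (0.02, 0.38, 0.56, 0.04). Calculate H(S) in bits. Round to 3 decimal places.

H(S) = −Σ p·log₂ p.
  −(0.02)·log₂(0.02) = 0.1129
  −(0.38)·log₂(0.38) = 0.5305
  −(0.56)·log₂(0.56) = 0.4684
  −(0.04)·log₂(0.04) = 0.1858
Sum: 0.1129 + 0.5305 + 0.4684 + 0.1858 = 1.298 bits.

1.298 bits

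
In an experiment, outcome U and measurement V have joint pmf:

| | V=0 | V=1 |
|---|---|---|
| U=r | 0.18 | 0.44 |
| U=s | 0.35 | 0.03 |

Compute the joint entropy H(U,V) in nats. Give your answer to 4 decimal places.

1.1425 nats

H(U,V) = −Σ p(x,y)·ln p(x,y) over all 4 cells.
  cell (r,0): −0.18·ln0.18 = 0.30866
  cell (r,1): −0.44·ln0.44 = 0.36123
  cell (s,0): −0.35·ln0.35 = 0.36744
  cell (s,1): −0.03·ln0.03 = 0.10520
Sum = 1.1425 nats.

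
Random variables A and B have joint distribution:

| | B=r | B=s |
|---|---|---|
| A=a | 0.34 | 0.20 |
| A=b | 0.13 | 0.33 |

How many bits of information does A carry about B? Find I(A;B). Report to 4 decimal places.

0.0888 bits

Marginals: p(A) = (0.5400, 0.4600), p(B) = (0.4700, 0.5300).
I(A;B) = H(A) + H(B) − H(A,B).
H(A) = 0.9954, H(B) = 0.9974, H(A,B) = 1.9040.
I(A;B) = 0.9954 + 0.9974 − 1.9040 = 0.0888 bits.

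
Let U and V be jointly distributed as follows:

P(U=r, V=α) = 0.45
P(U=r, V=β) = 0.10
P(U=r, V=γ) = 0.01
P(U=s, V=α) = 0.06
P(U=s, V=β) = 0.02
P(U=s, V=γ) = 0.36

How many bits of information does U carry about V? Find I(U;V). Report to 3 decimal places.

Marginals: p(U) = (0.5600, 0.4400), p(V) = (0.5100, 0.1200, 0.3700).
I(U;V) = H(U) + H(V) − H(U,V).
H(U) = 0.9896, H(V) = 1.3932, H(U,V) = 1.8041.
I(U;V) = 0.9896 + 1.3932 − 1.8041 = 0.579 bits.

0.579 bits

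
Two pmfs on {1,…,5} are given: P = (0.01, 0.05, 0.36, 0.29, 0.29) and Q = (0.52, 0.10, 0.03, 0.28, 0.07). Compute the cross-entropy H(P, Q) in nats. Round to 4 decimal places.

2.5244 nats

H(P,Q) = −Σ p·ln q.
  −0.01·ln(0.52) = 0.00654
  −0.05·ln(0.10) = 0.11513
  −0.36·ln(0.03) = 1.26236
  −0.29·ln(0.28) = 0.36916
  −0.29·ln(0.07) = 0.77119
H(P,Q) = 2.5244 nats.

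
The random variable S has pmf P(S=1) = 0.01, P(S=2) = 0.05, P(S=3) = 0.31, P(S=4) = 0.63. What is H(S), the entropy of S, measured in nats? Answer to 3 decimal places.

H(S) = −Σ p·ln p.
  −(0.01)·ln(0.01) = 0.0461
  −(0.05)·ln(0.05) = 0.1498
  −(0.31)·ln(0.31) = 0.3631
  −(0.63)·ln(0.63) = 0.2911
Sum: 0.0461 + 0.1498 + 0.3631 + 0.2911 = 0.850 nats.

0.850 nats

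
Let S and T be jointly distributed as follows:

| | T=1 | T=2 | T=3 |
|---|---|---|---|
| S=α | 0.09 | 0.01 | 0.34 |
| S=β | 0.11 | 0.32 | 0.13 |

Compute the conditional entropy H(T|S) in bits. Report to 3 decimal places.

1.178 bits

Chain rule: H(T|S) = H(S,T) − H(S).
Marginals: p(S) = (0.4400, 0.5600), p(T) = (0.2000, 0.3300, 0.4700).
H(S,T) = 2.1672 bits; H(S) = 0.9896 bits.
H(T|S) = 2.1672 − 0.9896 = 1.178 bits.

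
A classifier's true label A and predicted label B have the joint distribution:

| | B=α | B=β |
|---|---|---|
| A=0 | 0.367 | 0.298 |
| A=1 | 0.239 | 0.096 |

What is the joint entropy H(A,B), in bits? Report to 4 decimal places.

H(A,B) = −Σ p(x,y)·log₂ p(x,y) over all 4 cells.
  cell (0,α): −0.367·log₂0.367 = 0.53074
  cell (0,β): −0.298·log₂0.298 = 0.52049
  cell (1,α): −0.239·log₂0.239 = 0.49352
  cell (1,β): −0.096·log₂0.096 = 0.32456
Sum = 1.8693 bits.

1.8693 bits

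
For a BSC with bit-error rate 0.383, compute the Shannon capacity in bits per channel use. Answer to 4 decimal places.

0.0399 bits

Binary symmetric channel: C = 1 − h₂(ε) where h₂ is the binary entropy function.
h₂(0.383) = −0.383·log₂0.383 − 0.617·log₂0.617 = 0.9601.
C = 1 − 0.9601 = 0.0399 bits per channel use.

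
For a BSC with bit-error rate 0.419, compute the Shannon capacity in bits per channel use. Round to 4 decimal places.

Binary symmetric channel: C = 1 − h₂(ε) where h₂ is the binary entropy function.
h₂(0.419) = −0.419·log₂0.419 − 0.581·log₂0.581 = 0.9810.
C = 1 − 0.9810 = 0.0190 bits per channel use.

0.0190 bits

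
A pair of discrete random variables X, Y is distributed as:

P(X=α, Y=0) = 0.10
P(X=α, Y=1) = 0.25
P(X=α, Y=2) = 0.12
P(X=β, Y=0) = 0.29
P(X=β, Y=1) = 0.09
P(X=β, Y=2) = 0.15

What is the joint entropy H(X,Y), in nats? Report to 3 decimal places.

1.692 nats

H(X,Y) = −Σ p(x,y)·ln p(x,y) over all 6 cells.
  cell (α,0): −0.10·ln0.10 = 0.2303
  cell (α,1): −0.25·ln0.25 = 0.3466
  cell (α,2): −0.12·ln0.12 = 0.2544
  cell (β,0): −0.29·ln0.29 = 0.3590
  cell (β,1): −0.09·ln0.09 = 0.2167
  cell (β,2): −0.15·ln0.15 = 0.2846
Sum = 1.692 nats.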